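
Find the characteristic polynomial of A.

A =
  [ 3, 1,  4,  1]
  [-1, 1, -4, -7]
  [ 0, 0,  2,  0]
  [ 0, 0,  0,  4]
x^4 - 10*x^3 + 36*x^2 - 56*x + 32

Expanding det(x·I − A) (e.g. by cofactor expansion or by noting that A is similar to its Jordan form J, which has the same characteristic polynomial as A) gives
  χ_A(x) = x^4 - 10*x^3 + 36*x^2 - 56*x + 32
which factors as (x - 4)*(x - 2)^3. The eigenvalues (with algebraic multiplicities) are λ = 2 with multiplicity 3, λ = 4 with multiplicity 1.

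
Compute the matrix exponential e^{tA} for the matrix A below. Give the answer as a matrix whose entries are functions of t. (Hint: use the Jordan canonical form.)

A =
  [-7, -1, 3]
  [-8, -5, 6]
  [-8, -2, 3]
e^{tA} =
  [-4*t*exp(-3*t) + exp(-3*t), -t*exp(-3*t), 3*t*exp(-3*t)]
  [-8*t*exp(-3*t), -2*t*exp(-3*t) + exp(-3*t), 6*t*exp(-3*t)]
  [-8*t*exp(-3*t), -2*t*exp(-3*t), 6*t*exp(-3*t) + exp(-3*t)]

Strategy: write A = P · J · P⁻¹ where J is a Jordan canonical form, so e^{tA} = P · e^{tJ} · P⁻¹, and e^{tJ} can be computed block-by-block.

A has Jordan form
J =
  [-3,  1,  0]
  [ 0, -3,  0]
  [ 0,  0, -3]
(up to reordering of blocks).

Per-block formulas:
  For a 2×2 Jordan block J_2(-3): exp(t · J_2(-3)) = e^(-3t)·(I + t·N), where N is the 2×2 nilpotent shift.
  For a 1×1 block at λ = -3: exp(t · [-3]) = [e^(-3t)].

After assembling e^{tJ} and conjugating by P, we get:

e^{tA} =
  [-4*t*exp(-3*t) + exp(-3*t), -t*exp(-3*t), 3*t*exp(-3*t)]
  [-8*t*exp(-3*t), -2*t*exp(-3*t) + exp(-3*t), 6*t*exp(-3*t)]
  [-8*t*exp(-3*t), -2*t*exp(-3*t), 6*t*exp(-3*t) + exp(-3*t)]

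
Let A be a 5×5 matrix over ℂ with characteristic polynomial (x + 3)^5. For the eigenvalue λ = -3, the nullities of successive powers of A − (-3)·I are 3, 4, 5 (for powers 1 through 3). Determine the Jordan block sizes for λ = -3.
Block sizes for λ = -3: [3, 1, 1]

From the dimensions of kernels of powers, the number of Jordan blocks of size at least j is d_j − d_{j−1} where d_j = dim ker(N^j) (with d_0 = 0). Computing the differences gives [3, 1, 1].
The number of blocks of size exactly k is (#blocks of size ≥ k) − (#blocks of size ≥ k + 1), so the partition is: 2 block(s) of size 1, 1 block(s) of size 3.
In nonincreasing order the block sizes are [3, 1, 1].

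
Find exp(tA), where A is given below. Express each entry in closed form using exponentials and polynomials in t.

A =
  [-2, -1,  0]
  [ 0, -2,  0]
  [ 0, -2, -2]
e^{tA} =
  [exp(-2*t), -t*exp(-2*t), 0]
  [0, exp(-2*t), 0]
  [0, -2*t*exp(-2*t), exp(-2*t)]

Strategy: write A = P · J · P⁻¹ where J is a Jordan canonical form, so e^{tA} = P · e^{tJ} · P⁻¹, and e^{tJ} can be computed block-by-block.

A has Jordan form
J =
  [-2,  1,  0]
  [ 0, -2,  0]
  [ 0,  0, -2]
(up to reordering of blocks).

Per-block formulas:
  For a 1×1 block at λ = -2: exp(t · [-2]) = [e^(-2t)].
  For a 2×2 Jordan block J_2(-2): exp(t · J_2(-2)) = e^(-2t)·(I + t·N), where N is the 2×2 nilpotent shift.

After assembling e^{tJ} and conjugating by P, we get:

e^{tA} =
  [exp(-2*t), -t*exp(-2*t), 0]
  [0, exp(-2*t), 0]
  [0, -2*t*exp(-2*t), exp(-2*t)]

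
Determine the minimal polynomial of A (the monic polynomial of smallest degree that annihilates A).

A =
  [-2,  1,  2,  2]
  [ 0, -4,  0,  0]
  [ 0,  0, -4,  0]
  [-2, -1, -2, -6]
x^2 + 8*x + 16

The characteristic polynomial is χ_A(x) = (x + 4)^4, so the eigenvalues are known. The minimal polynomial is
  m_A(x) = Π_λ (x − λ)^{k_λ}
where k_λ is the size of the *largest* Jordan block for λ (equivalently, the smallest k with (A − λI)^k v = 0 for every generalised eigenvector v of λ).

  λ = -4: largest Jordan block has size 2, contributing (x + 4)^2

So m_A(x) = (x + 4)^2 = x^2 + 8*x + 16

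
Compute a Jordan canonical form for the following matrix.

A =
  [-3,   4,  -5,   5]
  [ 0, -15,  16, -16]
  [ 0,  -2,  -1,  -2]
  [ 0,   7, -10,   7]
J_3(-3) ⊕ J_1(-3)

The characteristic polynomial is
  det(x·I − A) = x^4 + 12*x^3 + 54*x^2 + 108*x + 81 = (x + 3)^4

Eigenvalues and multiplicities (the geometric multiplicity of λ is n − rank(A − λI), which equals the number of Jordan blocks for λ):
  λ = -3: algebraic multiplicity = 4, geometric multiplicity = 2

Determining the block sizes for each eigenvalue:
  λ = -3: with am = 4 and gm = 2, the partition is not yet determined (e.g. several partitions of 4 into 2 parts exist). Let N = A − (-3)·I. Computing rank(N^1) = 2, rank(N^2) = 1, rank(N^3) = 0; the number of blocks of size ≥ j is rank(N^{j−1}) − rank(N^j), giving [2, 1, 1]. So we have 1 block(s) of size 3, 1 block(s) of size 1 → block sizes [3, 1]

Assembling the blocks gives a Jordan form
J =
  [-3,  1,  0,  0]
  [ 0, -3,  1,  0]
  [ 0,  0, -3,  0]
  [ 0,  0,  0, -3]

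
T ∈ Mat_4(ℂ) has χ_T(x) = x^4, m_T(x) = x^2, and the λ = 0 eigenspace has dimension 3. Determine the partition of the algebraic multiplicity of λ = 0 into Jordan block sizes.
Block sizes for λ = 0: [2, 1, 1]

Step 1 — from the characteristic polynomial, algebraic multiplicity of λ = 0 is 4. From dim ker(T − (0)·I) = 3, there are exactly 3 Jordan blocks for λ = 0.
Step 2 — from the minimal polynomial, the factor (x − 0)^2 tells us the largest block for λ = 0 has size 2.
Step 3 — with total size 4, 3 blocks, and largest block 2, the block sizes (in nonincreasing order) are [2, 1, 1].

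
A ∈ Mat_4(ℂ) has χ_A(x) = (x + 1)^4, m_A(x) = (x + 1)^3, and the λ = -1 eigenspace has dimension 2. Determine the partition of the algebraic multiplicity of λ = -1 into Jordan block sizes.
Block sizes for λ = -1: [3, 1]

Step 1 — from the characteristic polynomial, algebraic multiplicity of λ = -1 is 4. From dim ker(A − (-1)·I) = 2, there are exactly 2 Jordan blocks for λ = -1.
Step 2 — from the minimal polynomial, the factor (x + 1)^3 tells us the largest block for λ = -1 has size 3.
Step 3 — with total size 4, 2 blocks, and largest block 3, the block sizes (in nonincreasing order) are [3, 1].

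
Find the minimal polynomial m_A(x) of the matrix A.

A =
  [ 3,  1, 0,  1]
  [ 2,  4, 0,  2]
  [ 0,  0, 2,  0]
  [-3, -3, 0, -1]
x^2 - 4*x + 4

The characteristic polynomial is χ_A(x) = (x - 2)^4, so the eigenvalues are known. The minimal polynomial is
  m_A(x) = Π_λ (x − λ)^{k_λ}
where k_λ is the size of the *largest* Jordan block for λ (equivalently, the smallest k with (A − λI)^k v = 0 for every generalised eigenvector v of λ).

  λ = 2: largest Jordan block has size 2, contributing (x − 2)^2

So m_A(x) = (x - 2)^2 = x^2 - 4*x + 4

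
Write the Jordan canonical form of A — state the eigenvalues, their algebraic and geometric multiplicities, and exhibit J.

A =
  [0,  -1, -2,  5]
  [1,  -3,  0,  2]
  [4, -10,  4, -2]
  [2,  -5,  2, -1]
J_3(0) ⊕ J_1(0)

The characteristic polynomial is
  det(x·I − A) = x^4

Eigenvalues and multiplicities (the geometric multiplicity of λ is n − rank(A − λI), which equals the number of Jordan blocks for λ):
  λ = 0: algebraic multiplicity = 4, geometric multiplicity = 2

Determining the block sizes for each eigenvalue:
  λ = 0: with am = 4 and gm = 2, the partition is not yet determined (e.g. several partitions of 4 into 2 parts exist). Let N = A − (0)·I. Computing rank(N^1) = 2, rank(N^2) = 1, rank(N^3) = 0; the number of blocks of size ≥ j is rank(N^{j−1}) − rank(N^j), giving [2, 1, 1]. So we have 1 block(s) of size 3, 1 block(s) of size 1 → block sizes [3, 1]

Assembling the blocks gives a Jordan form
J =
  [0, 1, 0, 0]
  [0, 0, 1, 0]
  [0, 0, 0, 0]
  [0, 0, 0, 0]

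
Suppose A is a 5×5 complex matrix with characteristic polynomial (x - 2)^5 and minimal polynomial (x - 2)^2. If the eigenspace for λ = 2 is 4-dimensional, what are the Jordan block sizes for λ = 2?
Block sizes for λ = 2: [2, 1, 1, 1]

Step 1 — from the characteristic polynomial, algebraic multiplicity of λ = 2 is 5. From dim ker(A − (2)·I) = 4, there are exactly 4 Jordan blocks for λ = 2.
Step 2 — from the minimal polynomial, the factor (x − 2)^2 tells us the largest block for λ = 2 has size 2.
Step 3 — with total size 5, 4 blocks, and largest block 2, the block sizes (in nonincreasing order) are [2, 1, 1, 1].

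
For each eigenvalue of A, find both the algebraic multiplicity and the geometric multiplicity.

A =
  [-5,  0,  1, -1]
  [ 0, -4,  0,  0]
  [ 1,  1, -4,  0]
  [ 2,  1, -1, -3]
λ = -4: alg = 4, geom = 2

Step 1 — factor the characteristic polynomial to read off the algebraic multiplicities:
  χ_A(x) = (x + 4)^4

Step 2 — compute geometric multiplicities via the rank-nullity identity g(λ) = n − rank(A − λI):
  rank(A − (-4)·I) = 2, so dim ker(A − (-4)·I) = n − 2 = 2

Summary:
  λ = -4: algebraic multiplicity = 4, geometric multiplicity = 2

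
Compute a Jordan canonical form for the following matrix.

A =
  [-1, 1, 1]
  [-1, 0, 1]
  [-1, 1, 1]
J_3(0)

The characteristic polynomial is
  det(x·I − A) = x^3

Eigenvalues and multiplicities (the geometric multiplicity of λ is n − rank(A − λI), which equals the number of Jordan blocks for λ):
  λ = 0: algebraic multiplicity = 3, geometric multiplicity = 1

Determining the block sizes for each eigenvalue:
  λ = 0: one block (gm = 1), so the single block has size am = 3 → block sizes [3]

Assembling the blocks gives a Jordan form
J =
  [0, 1, 0]
  [0, 0, 1]
  [0, 0, 0]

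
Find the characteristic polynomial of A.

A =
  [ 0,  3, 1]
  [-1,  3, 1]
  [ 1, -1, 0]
x^3 - 3*x^2 + 3*x - 1

Expanding det(x·I − A) (e.g. by cofactor expansion or by noting that A is similar to its Jordan form J, which has the same characteristic polynomial as A) gives
  χ_A(x) = x^3 - 3*x^2 + 3*x - 1
which factors as (x - 1)^3. The eigenvalues (with algebraic multiplicities) are λ = 1 with multiplicity 3.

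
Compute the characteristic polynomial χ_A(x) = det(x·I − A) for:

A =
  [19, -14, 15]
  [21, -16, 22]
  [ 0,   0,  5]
x^3 - 8*x^2 + 5*x + 50

Expanding det(x·I − A) (e.g. by cofactor expansion or by noting that A is similar to its Jordan form J, which has the same characteristic polynomial as A) gives
  χ_A(x) = x^3 - 8*x^2 + 5*x + 50
which factors as (x - 5)^2*(x + 2). The eigenvalues (with algebraic multiplicities) are λ = -2 with multiplicity 1, λ = 5 with multiplicity 2.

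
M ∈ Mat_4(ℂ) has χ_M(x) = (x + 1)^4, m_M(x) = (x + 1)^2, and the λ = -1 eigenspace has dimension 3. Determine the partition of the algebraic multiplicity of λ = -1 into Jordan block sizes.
Block sizes for λ = -1: [2, 1, 1]

Step 1 — from the characteristic polynomial, algebraic multiplicity of λ = -1 is 4. From dim ker(M − (-1)·I) = 3, there are exactly 3 Jordan blocks for λ = -1.
Step 2 — from the minimal polynomial, the factor (x + 1)^2 tells us the largest block for λ = -1 has size 2.
Step 3 — with total size 4, 3 blocks, and largest block 2, the block sizes (in nonincreasing order) are [2, 1, 1].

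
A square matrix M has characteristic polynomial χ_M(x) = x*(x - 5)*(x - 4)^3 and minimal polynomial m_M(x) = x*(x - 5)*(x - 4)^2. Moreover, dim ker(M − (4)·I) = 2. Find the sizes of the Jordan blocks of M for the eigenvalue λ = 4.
Block sizes for λ = 4: [2, 1]

Step 1 — from the characteristic polynomial, algebraic multiplicity of λ = 4 is 3. From dim ker(M − (4)·I) = 2, there are exactly 2 Jordan blocks for λ = 4.
Step 2 — from the minimal polynomial, the factor (x − 4)^2 tells us the largest block for λ = 4 has size 2.
Step 3 — with total size 3, 2 blocks, and largest block 2, the block sizes (in nonincreasing order) are [2, 1].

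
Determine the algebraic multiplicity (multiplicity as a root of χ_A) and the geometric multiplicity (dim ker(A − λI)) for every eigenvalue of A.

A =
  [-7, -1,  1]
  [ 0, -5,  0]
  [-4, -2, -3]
λ = -5: alg = 3, geom = 2

Step 1 — factor the characteristic polynomial to read off the algebraic multiplicities:
  χ_A(x) = (x + 5)^3

Step 2 — compute geometric multiplicities via the rank-nullity identity g(λ) = n − rank(A − λI):
  rank(A − (-5)·I) = 1, so dim ker(A − (-5)·I) = n − 1 = 2

Summary:
  λ = -5: algebraic multiplicity = 3, geometric multiplicity = 2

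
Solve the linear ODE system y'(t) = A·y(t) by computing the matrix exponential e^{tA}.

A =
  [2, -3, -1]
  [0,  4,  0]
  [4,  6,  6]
e^{tA} =
  [-2*t*exp(4*t) + exp(4*t), -3*t*exp(4*t), -t*exp(4*t)]
  [0, exp(4*t), 0]
  [4*t*exp(4*t), 6*t*exp(4*t), 2*t*exp(4*t) + exp(4*t)]

Strategy: write A = P · J · P⁻¹ where J is a Jordan canonical form, so e^{tA} = P · e^{tJ} · P⁻¹, and e^{tJ} can be computed block-by-block.

A has Jordan form
J =
  [4, 1, 0]
  [0, 4, 0]
  [0, 0, 4]
(up to reordering of blocks).

Per-block formulas:
  For a 1×1 block at λ = 4: exp(t · [4]) = [e^(4t)].
  For a 2×2 Jordan block J_2(4): exp(t · J_2(4)) = e^(4t)·(I + t·N), where N is the 2×2 nilpotent shift.

After assembling e^{tJ} and conjugating by P, we get:

e^{tA} =
  [-2*t*exp(4*t) + exp(4*t), -3*t*exp(4*t), -t*exp(4*t)]
  [0, exp(4*t), 0]
  [4*t*exp(4*t), 6*t*exp(4*t), 2*t*exp(4*t) + exp(4*t)]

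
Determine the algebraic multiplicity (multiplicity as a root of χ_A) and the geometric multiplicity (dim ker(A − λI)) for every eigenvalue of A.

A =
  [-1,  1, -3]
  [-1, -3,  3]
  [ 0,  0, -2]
λ = -2: alg = 3, geom = 2

Step 1 — factor the characteristic polynomial to read off the algebraic multiplicities:
  χ_A(x) = (x + 2)^3

Step 2 — compute geometric multiplicities via the rank-nullity identity g(λ) = n − rank(A − λI):
  rank(A − (-2)·I) = 1, so dim ker(A − (-2)·I) = n − 1 = 2

Summary:
  λ = -2: algebraic multiplicity = 3, geometric multiplicity = 2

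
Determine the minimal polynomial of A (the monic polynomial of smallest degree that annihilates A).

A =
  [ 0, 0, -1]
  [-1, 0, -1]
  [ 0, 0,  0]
x^3

The characteristic polynomial is χ_A(x) = x^3, so the eigenvalues are known. The minimal polynomial is
  m_A(x) = Π_λ (x − λ)^{k_λ}
where k_λ is the size of the *largest* Jordan block for λ (equivalently, the smallest k with (A − λI)^k v = 0 for every generalised eigenvector v of λ).

  λ = 0: largest Jordan block has size 3, contributing (x − 0)^3

So m_A(x) = x^3 = x^3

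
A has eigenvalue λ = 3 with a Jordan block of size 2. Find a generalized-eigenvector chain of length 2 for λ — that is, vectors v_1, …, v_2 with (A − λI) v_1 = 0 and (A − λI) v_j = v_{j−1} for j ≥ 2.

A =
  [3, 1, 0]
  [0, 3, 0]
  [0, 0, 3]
A Jordan chain for λ = 3 of length 2:
v_1 = (1, 0, 0)ᵀ
v_2 = (0, 1, 0)ᵀ

Let N = A − (3)·I. We want v_2 with N^2 v_2 = 0 but N^1 v_2 ≠ 0; then v_{j-1} := N · v_j for j = 2, …, 2.

Pick v_2 = (0, 1, 0)ᵀ.
Then v_1 = N · v_2 = (1, 0, 0)ᵀ.

Sanity check: (A − (3)·I) v_1 = (0, 0, 0)ᵀ = 0. ✓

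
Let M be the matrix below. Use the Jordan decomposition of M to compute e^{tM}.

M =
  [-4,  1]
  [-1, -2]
e^{tM} =
  [-t*exp(-3*t) + exp(-3*t), t*exp(-3*t)]
  [-t*exp(-3*t), t*exp(-3*t) + exp(-3*t)]

Strategy: write M = P · J · P⁻¹ where J is a Jordan canonical form, so e^{tM} = P · e^{tJ} · P⁻¹, and e^{tJ} can be computed block-by-block.

M has Jordan form
J =
  [-3,  1]
  [ 0, -3]
(up to reordering of blocks).

Per-block formulas:
  For a 2×2 Jordan block J_2(-3): exp(t · J_2(-3)) = e^(-3t)·(I + t·N), where N is the 2×2 nilpotent shift.

After assembling e^{tJ} and conjugating by P, we get:

e^{tM} =
  [-t*exp(-3*t) + exp(-3*t), t*exp(-3*t)]
  [-t*exp(-3*t), t*exp(-3*t) + exp(-3*t)]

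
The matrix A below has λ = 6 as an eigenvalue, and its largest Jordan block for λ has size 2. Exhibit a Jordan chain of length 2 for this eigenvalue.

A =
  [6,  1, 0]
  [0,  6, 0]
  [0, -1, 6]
A Jordan chain for λ = 6 of length 2:
v_1 = (1, 0, -1)ᵀ
v_2 = (0, 1, 0)ᵀ

Let N = A − (6)·I. We want v_2 with N^2 v_2 = 0 but N^1 v_2 ≠ 0; then v_{j-1} := N · v_j for j = 2, …, 2.

Pick v_2 = (0, 1, 0)ᵀ.
Then v_1 = N · v_2 = (1, 0, -1)ᵀ.

Sanity check: (A − (6)·I) v_1 = (0, 0, 0)ᵀ = 0. ✓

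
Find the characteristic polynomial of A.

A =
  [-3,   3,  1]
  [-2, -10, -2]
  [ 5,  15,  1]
x^3 + 12*x^2 + 48*x + 64

Expanding det(x·I − A) (e.g. by cofactor expansion or by noting that A is similar to its Jordan form J, which has the same characteristic polynomial as A) gives
  χ_A(x) = x^3 + 12*x^2 + 48*x + 64
which factors as (x + 4)^3. The eigenvalues (with algebraic multiplicities) are λ = -4 with multiplicity 3.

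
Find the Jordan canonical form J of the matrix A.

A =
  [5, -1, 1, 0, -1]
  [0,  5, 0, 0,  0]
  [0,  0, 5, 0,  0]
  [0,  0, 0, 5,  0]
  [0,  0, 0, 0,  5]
J_2(5) ⊕ J_1(5) ⊕ J_1(5) ⊕ J_1(5)

The characteristic polynomial is
  det(x·I − A) = x^5 - 25*x^4 + 250*x^3 - 1250*x^2 + 3125*x - 3125 = (x - 5)^5

Eigenvalues and multiplicities (the geometric multiplicity of λ is n − rank(A − λI), which equals the number of Jordan blocks for λ):
  λ = 5: algebraic multiplicity = 5, geometric multiplicity = 4

Determining the block sizes for each eigenvalue:
  λ = 5: 4 blocks summing to 5 forces exactly one block of size 2 and the rest size 1 → block sizes [2, 1, 1, 1]

Assembling the blocks gives a Jordan form
J =
  [5, 1, 0, 0, 0]
  [0, 5, 0, 0, 0]
  [0, 0, 5, 0, 0]
  [0, 0, 0, 5, 0]
  [0, 0, 0, 0, 5]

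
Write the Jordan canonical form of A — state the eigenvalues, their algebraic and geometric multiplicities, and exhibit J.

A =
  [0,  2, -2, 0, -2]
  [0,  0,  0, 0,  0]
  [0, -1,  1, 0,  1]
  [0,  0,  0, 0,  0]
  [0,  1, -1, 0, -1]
J_2(0) ⊕ J_1(0) ⊕ J_1(0) ⊕ J_1(0)

The characteristic polynomial is
  det(x·I − A) = x^5

Eigenvalues and multiplicities (the geometric multiplicity of λ is n − rank(A − λI), which equals the number of Jordan blocks for λ):
  λ = 0: algebraic multiplicity = 5, geometric multiplicity = 4

Determining the block sizes for each eigenvalue:
  λ = 0: 4 blocks summing to 5 forces exactly one block of size 2 and the rest size 1 → block sizes [2, 1, 1, 1]

Assembling the blocks gives a Jordan form
J =
  [0, 1, 0, 0, 0]
  [0, 0, 0, 0, 0]
  [0, 0, 0, 0, 0]
  [0, 0, 0, 0, 0]
  [0, 0, 0, 0, 0]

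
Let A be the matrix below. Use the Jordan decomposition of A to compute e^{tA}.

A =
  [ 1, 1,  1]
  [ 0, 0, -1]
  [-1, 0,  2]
e^{tA} =
  [-t^2*exp(t)/2 + exp(t), -t^2*exp(t)/2 + t*exp(t), t*exp(t)]
  [t^2*exp(t)/2, t^2*exp(t)/2 - t*exp(t) + exp(t), -t*exp(t)]
  [-t^2*exp(t)/2 - t*exp(t), -t^2*exp(t)/2, t*exp(t) + exp(t)]

Strategy: write A = P · J · P⁻¹ where J is a Jordan canonical form, so e^{tA} = P · e^{tJ} · P⁻¹, and e^{tJ} can be computed block-by-block.

A has Jordan form
J =
  [1, 1, 0]
  [0, 1, 1]
  [0, 0, 1]
(up to reordering of blocks).

Per-block formulas:
  For a 3×3 Jordan block J_3(1): exp(t · J_3(1)) = e^(1t)·(I + t·N + (t^2/2)·N^2), where N is the 3×3 nilpotent shift.

After assembling e^{tJ} and conjugating by P, we get:

e^{tA} =
  [-t^2*exp(t)/2 + exp(t), -t^2*exp(t)/2 + t*exp(t), t*exp(t)]
  [t^2*exp(t)/2, t^2*exp(t)/2 - t*exp(t) + exp(t), -t*exp(t)]
  [-t^2*exp(t)/2 - t*exp(t), -t^2*exp(t)/2, t*exp(t) + exp(t)]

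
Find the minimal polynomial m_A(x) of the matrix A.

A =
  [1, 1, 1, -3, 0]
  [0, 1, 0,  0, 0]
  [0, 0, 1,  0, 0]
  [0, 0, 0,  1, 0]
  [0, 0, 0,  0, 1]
x^2 - 2*x + 1

The characteristic polynomial is χ_A(x) = (x - 1)^5, so the eigenvalues are known. The minimal polynomial is
  m_A(x) = Π_λ (x − λ)^{k_λ}
where k_λ is the size of the *largest* Jordan block for λ (equivalently, the smallest k with (A − λI)^k v = 0 for every generalised eigenvector v of λ).

  λ = 1: largest Jordan block has size 2, contributing (x − 1)^2

So m_A(x) = (x - 1)^2 = x^2 - 2*x + 1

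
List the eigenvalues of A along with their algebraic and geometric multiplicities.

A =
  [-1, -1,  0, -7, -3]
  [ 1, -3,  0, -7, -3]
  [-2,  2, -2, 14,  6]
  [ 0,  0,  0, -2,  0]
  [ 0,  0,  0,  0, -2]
λ = -2: alg = 5, geom = 4

Step 1 — factor the characteristic polynomial to read off the algebraic multiplicities:
  χ_A(x) = (x + 2)^5

Step 2 — compute geometric multiplicities via the rank-nullity identity g(λ) = n − rank(A − λI):
  rank(A − (-2)·I) = 1, so dim ker(A − (-2)·I) = n − 1 = 4

Summary:
  λ = -2: algebraic multiplicity = 5, geometric multiplicity = 4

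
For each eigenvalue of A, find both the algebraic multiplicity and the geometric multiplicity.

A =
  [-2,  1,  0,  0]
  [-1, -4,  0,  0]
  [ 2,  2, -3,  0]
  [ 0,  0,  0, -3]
λ = -3: alg = 4, geom = 3

Step 1 — factor the characteristic polynomial to read off the algebraic multiplicities:
  χ_A(x) = (x + 3)^4

Step 2 — compute geometric multiplicities via the rank-nullity identity g(λ) = n − rank(A − λI):
  rank(A − (-3)·I) = 1, so dim ker(A − (-3)·I) = n − 1 = 3

Summary:
  λ = -3: algebraic multiplicity = 4, geometric multiplicity = 3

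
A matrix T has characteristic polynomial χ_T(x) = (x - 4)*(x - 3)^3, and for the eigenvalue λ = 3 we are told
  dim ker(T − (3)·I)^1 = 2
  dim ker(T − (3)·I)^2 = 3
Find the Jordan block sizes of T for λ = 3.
Block sizes for λ = 3: [2, 1]

From the dimensions of kernels of powers, the number of Jordan blocks of size at least j is d_j − d_{j−1} where d_j = dim ker(N^j) (with d_0 = 0). Computing the differences gives [2, 1].
The number of blocks of size exactly k is (#blocks of size ≥ k) − (#blocks of size ≥ k + 1), so the partition is: 1 block(s) of size 1, 1 block(s) of size 2.
In nonincreasing order the block sizes are [2, 1].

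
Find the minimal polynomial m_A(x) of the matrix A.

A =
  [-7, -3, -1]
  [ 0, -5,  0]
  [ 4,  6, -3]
x^2 + 10*x + 25

The characteristic polynomial is χ_A(x) = (x + 5)^3, so the eigenvalues are known. The minimal polynomial is
  m_A(x) = Π_λ (x − λ)^{k_λ}
where k_λ is the size of the *largest* Jordan block for λ (equivalently, the smallest k with (A − λI)^k v = 0 for every generalised eigenvector v of λ).

  λ = -5: largest Jordan block has size 2, contributing (x + 5)^2

So m_A(x) = (x + 5)^2 = x^2 + 10*x + 25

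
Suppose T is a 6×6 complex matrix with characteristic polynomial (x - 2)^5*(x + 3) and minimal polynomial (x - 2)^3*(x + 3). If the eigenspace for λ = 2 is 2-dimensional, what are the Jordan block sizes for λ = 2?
Block sizes for λ = 2: [3, 2]

Step 1 — from the characteristic polynomial, algebraic multiplicity of λ = 2 is 5. From dim ker(T − (2)·I) = 2, there are exactly 2 Jordan blocks for λ = 2.
Step 2 — from the minimal polynomial, the factor (x − 2)^3 tells us the largest block for λ = 2 has size 3.
Step 3 — with total size 5, 2 blocks, and largest block 3, the block sizes (in nonincreasing order) are [3, 2].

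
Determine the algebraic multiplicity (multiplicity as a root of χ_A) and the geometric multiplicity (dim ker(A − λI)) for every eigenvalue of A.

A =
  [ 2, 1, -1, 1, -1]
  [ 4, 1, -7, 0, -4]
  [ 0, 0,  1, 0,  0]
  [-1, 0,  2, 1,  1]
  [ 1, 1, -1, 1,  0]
λ = 1: alg = 5, geom = 2

Step 1 — factor the characteristic polynomial to read off the algebraic multiplicities:
  χ_A(x) = (x - 1)^5

Step 2 — compute geometric multiplicities via the rank-nullity identity g(λ) = n − rank(A − λI):
  rank(A − (1)·I) = 3, so dim ker(A − (1)·I) = n − 3 = 2

Summary:
  λ = 1: algebraic multiplicity = 5, geometric multiplicity = 2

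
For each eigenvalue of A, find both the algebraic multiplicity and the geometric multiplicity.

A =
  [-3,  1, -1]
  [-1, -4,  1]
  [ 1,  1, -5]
λ = -4: alg = 3, geom = 1

Step 1 — factor the characteristic polynomial to read off the algebraic multiplicities:
  χ_A(x) = (x + 4)^3

Step 2 — compute geometric multiplicities via the rank-nullity identity g(λ) = n − rank(A − λI):
  rank(A − (-4)·I) = 2, so dim ker(A − (-4)·I) = n − 2 = 1

Summary:
  λ = -4: algebraic multiplicity = 3, geometric multiplicity = 1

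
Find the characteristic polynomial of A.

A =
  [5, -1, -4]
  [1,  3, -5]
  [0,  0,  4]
x^3 - 12*x^2 + 48*x - 64

Expanding det(x·I − A) (e.g. by cofactor expansion or by noting that A is similar to its Jordan form J, which has the same characteristic polynomial as A) gives
  χ_A(x) = x^3 - 12*x^2 + 48*x - 64
which factors as (x - 4)^3. The eigenvalues (with algebraic multiplicities) are λ = 4 with multiplicity 3.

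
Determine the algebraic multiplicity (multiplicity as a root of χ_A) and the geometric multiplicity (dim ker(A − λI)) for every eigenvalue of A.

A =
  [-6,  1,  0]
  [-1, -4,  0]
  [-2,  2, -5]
λ = -5: alg = 3, geom = 2

Step 1 — factor the characteristic polynomial to read off the algebraic multiplicities:
  χ_A(x) = (x + 5)^3

Step 2 — compute geometric multiplicities via the rank-nullity identity g(λ) = n − rank(A − λI):
  rank(A − (-5)·I) = 1, so dim ker(A − (-5)·I) = n − 1 = 2

Summary:
  λ = -5: algebraic multiplicity = 3, geometric multiplicity = 2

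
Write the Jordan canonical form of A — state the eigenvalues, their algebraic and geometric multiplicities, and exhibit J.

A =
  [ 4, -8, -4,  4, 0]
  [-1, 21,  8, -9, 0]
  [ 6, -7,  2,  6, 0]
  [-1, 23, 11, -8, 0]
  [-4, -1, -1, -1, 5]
J_1(4) ⊕ J_3(5) ⊕ J_1(5)

The characteristic polynomial is
  det(x·I − A) = x^5 - 24*x^4 + 230*x^3 - 1100*x^2 + 2625*x - 2500 = (x - 5)^4*(x - 4)

Eigenvalues and multiplicities (the geometric multiplicity of λ is n − rank(A − λI), which equals the number of Jordan blocks for λ):
  λ = 4: algebraic multiplicity = 1, geometric multiplicity = 1
  λ = 5: algebraic multiplicity = 4, geometric multiplicity = 2

Determining the block sizes for each eigenvalue:
  λ = 4: one block (gm = 1), so the single block has size am = 1 → block sizes [1]
  λ = 5: with am = 4 and gm = 2, the partition is not yet determined (e.g. several partitions of 4 into 2 parts exist). Let N = A − (5)·I. Computing rank(N^1) = 3, rank(N^2) = 2, rank(N^3) = 1; the number of blocks of size ≥ j is rank(N^{j−1}) − rank(N^j), giving [2, 1, 1]. So we have 1 block(s) of size 3, 1 block(s) of size 1 → block sizes [3, 1]

Assembling the blocks gives a Jordan form
J =
  [4, 0, 0, 0, 0]
  [0, 5, 1, 0, 0]
  [0, 0, 5, 1, 0]
  [0, 0, 0, 5, 0]
  [0, 0, 0, 0, 5]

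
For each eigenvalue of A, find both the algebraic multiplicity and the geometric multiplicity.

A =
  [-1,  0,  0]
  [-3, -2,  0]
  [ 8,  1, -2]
λ = -2: alg = 2, geom = 1; λ = -1: alg = 1, geom = 1

Step 1 — factor the characteristic polynomial to read off the algebraic multiplicities:
  χ_A(x) = (x + 1)*(x + 2)^2

Step 2 — compute geometric multiplicities via the rank-nullity identity g(λ) = n − rank(A − λI):
  rank(A − (-2)·I) = 2, so dim ker(A − (-2)·I) = n − 2 = 1
  rank(A − (-1)·I) = 2, so dim ker(A − (-1)·I) = n − 2 = 1

Summary:
  λ = -2: algebraic multiplicity = 2, geometric multiplicity = 1
  λ = -1: algebraic multiplicity = 1, geometric multiplicity = 1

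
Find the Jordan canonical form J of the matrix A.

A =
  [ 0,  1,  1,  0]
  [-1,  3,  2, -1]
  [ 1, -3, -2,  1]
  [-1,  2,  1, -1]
J_2(0) ⊕ J_2(0)

The characteristic polynomial is
  det(x·I − A) = x^4

Eigenvalues and multiplicities (the geometric multiplicity of λ is n − rank(A − λI), which equals the number of Jordan blocks for λ):
  λ = 0: algebraic multiplicity = 4, geometric multiplicity = 2

Determining the block sizes for each eigenvalue:
  λ = 0: with am = 4 and gm = 2, the partition is not yet determined (e.g. several partitions of 4 into 2 parts exist). Let N = A − (0)·I. Computing rank(N^1) = 2, rank(N^2) = 0; the number of blocks of size ≥ j is rank(N^{j−1}) − rank(N^j), giving [2, 2]. So we have 2 block(s) of size 2 → block sizes [2, 2]

Assembling the blocks gives a Jordan form
J =
  [0, 1, 0, 0]
  [0, 0, 0, 0]
  [0, 0, 0, 1]
  [0, 0, 0, 0]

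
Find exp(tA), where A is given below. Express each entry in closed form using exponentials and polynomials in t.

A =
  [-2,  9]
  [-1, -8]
e^{tA} =
  [3*t*exp(-5*t) + exp(-5*t), 9*t*exp(-5*t)]
  [-t*exp(-5*t), -3*t*exp(-5*t) + exp(-5*t)]

Strategy: write A = P · J · P⁻¹ where J is a Jordan canonical form, so e^{tA} = P · e^{tJ} · P⁻¹, and e^{tJ} can be computed block-by-block.

A has Jordan form
J =
  [-5,  1]
  [ 0, -5]
(up to reordering of blocks).

Per-block formulas:
  For a 2×2 Jordan block J_2(-5): exp(t · J_2(-5)) = e^(-5t)·(I + t·N), where N is the 2×2 nilpotent shift.

After assembling e^{tJ} and conjugating by P, we get:

e^{tA} =
  [3*t*exp(-5*t) + exp(-5*t), 9*t*exp(-5*t)]
  [-t*exp(-5*t), -3*t*exp(-5*t) + exp(-5*t)]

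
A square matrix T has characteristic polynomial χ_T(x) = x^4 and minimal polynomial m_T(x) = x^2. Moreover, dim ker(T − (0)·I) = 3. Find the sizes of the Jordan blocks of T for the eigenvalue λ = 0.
Block sizes for λ = 0: [2, 1, 1]

Step 1 — from the characteristic polynomial, algebraic multiplicity of λ = 0 is 4. From dim ker(T − (0)·I) = 3, there are exactly 3 Jordan blocks for λ = 0.
Step 2 — from the minimal polynomial, the factor (x − 0)^2 tells us the largest block for λ = 0 has size 2.
Step 3 — with total size 4, 3 blocks, and largest block 2, the block sizes (in nonincreasing order) are [2, 1, 1].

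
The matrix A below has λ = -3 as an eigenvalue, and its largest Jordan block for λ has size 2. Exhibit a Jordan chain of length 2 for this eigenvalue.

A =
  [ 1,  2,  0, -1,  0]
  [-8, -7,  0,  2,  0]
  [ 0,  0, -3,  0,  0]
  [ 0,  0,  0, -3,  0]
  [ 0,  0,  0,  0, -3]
A Jordan chain for λ = -3 of length 2:
v_1 = (4, -8, 0, 0, 0)ᵀ
v_2 = (1, 0, 0, 0, 0)ᵀ

Let N = A − (-3)·I. We want v_2 with N^2 v_2 = 0 but N^1 v_2 ≠ 0; then v_{j-1} := N · v_j for j = 2, …, 2.

Pick v_2 = (1, 0, 0, 0, 0)ᵀ.
Then v_1 = N · v_2 = (4, -8, 0, 0, 0)ᵀ.

Sanity check: (A − (-3)·I) v_1 = (0, 0, 0, 0, 0)ᵀ = 0. ✓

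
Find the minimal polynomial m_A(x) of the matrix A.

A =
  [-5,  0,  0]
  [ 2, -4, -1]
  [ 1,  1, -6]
x^3 + 15*x^2 + 75*x + 125

The characteristic polynomial is χ_A(x) = (x + 5)^3, so the eigenvalues are known. The minimal polynomial is
  m_A(x) = Π_λ (x − λ)^{k_λ}
where k_λ is the size of the *largest* Jordan block for λ (equivalently, the smallest k with (A − λI)^k v = 0 for every generalised eigenvector v of λ).

  λ = -5: largest Jordan block has size 3, contributing (x + 5)^3

So m_A(x) = (x + 5)^3 = x^3 + 15*x^2 + 75*x + 125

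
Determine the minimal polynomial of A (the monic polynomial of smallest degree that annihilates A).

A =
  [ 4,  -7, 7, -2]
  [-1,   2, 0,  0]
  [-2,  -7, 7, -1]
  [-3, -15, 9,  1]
x^4 - 14*x^3 + 73*x^2 - 168*x + 144

The characteristic polynomial is χ_A(x) = (x - 4)^2*(x - 3)^2, so the eigenvalues are known. The minimal polynomial is
  m_A(x) = Π_λ (x − λ)^{k_λ}
where k_λ is the size of the *largest* Jordan block for λ (equivalently, the smallest k with (A − λI)^k v = 0 for every generalised eigenvector v of λ).

  λ = 3: largest Jordan block has size 2, contributing (x − 3)^2
  λ = 4: largest Jordan block has size 2, contributing (x − 4)^2

So m_A(x) = (x - 4)^2*(x - 3)^2 = x^4 - 14*x^3 + 73*x^2 - 168*x + 144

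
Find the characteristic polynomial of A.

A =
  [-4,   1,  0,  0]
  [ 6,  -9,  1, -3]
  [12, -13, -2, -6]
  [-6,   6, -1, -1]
x^4 + 16*x^3 + 96*x^2 + 256*x + 256

Expanding det(x·I − A) (e.g. by cofactor expansion or by noting that A is similar to its Jordan form J, which has the same characteristic polynomial as A) gives
  χ_A(x) = x^4 + 16*x^3 + 96*x^2 + 256*x + 256
which factors as (x + 4)^4. The eigenvalues (with algebraic multiplicities) are λ = -4 with multiplicity 4.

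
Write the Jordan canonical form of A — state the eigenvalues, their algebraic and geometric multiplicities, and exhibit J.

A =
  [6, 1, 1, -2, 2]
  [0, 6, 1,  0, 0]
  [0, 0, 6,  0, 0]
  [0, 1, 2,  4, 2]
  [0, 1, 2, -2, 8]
J_3(6) ⊕ J_1(6) ⊕ J_1(6)

The characteristic polynomial is
  det(x·I − A) = x^5 - 30*x^4 + 360*x^3 - 2160*x^2 + 6480*x - 7776 = (x - 6)^5

Eigenvalues and multiplicities (the geometric multiplicity of λ is n − rank(A − λI), which equals the number of Jordan blocks for λ):
  λ = 6: algebraic multiplicity = 5, geometric multiplicity = 3

Determining the block sizes for each eigenvalue:
  λ = 6: with am = 5 and gm = 3, the partition is not yet determined (e.g. several partitions of 5 into 3 parts exist). Let N = A − (6)·I. Computing rank(N^1) = 2, rank(N^2) = 1, rank(N^3) = 0; the number of blocks of size ≥ j is rank(N^{j−1}) − rank(N^j), giving [3, 1, 1]. So we have 1 block(s) of size 3, 2 block(s) of size 1 → block sizes [3, 1, 1]

Assembling the blocks gives a Jordan form
J =
  [6, 1, 0, 0, 0]
  [0, 6, 1, 0, 0]
  [0, 0, 6, 0, 0]
  [0, 0, 0, 6, 0]
  [0, 0, 0, 0, 6]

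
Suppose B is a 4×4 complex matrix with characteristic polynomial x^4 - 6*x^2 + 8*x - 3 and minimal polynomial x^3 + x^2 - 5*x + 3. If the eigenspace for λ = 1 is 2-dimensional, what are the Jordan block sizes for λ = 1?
Block sizes for λ = 1: [2, 1]

Step 1 — from the characteristic polynomial, algebraic multiplicity of λ = 1 is 3. From dim ker(B − (1)·I) = 2, there are exactly 2 Jordan blocks for λ = 1.
Step 2 — from the minimal polynomial, the factor (x − 1)^2 tells us the largest block for λ = 1 has size 2.
Step 3 — with total size 3, 2 blocks, and largest block 2, the block sizes (in nonincreasing order) are [2, 1].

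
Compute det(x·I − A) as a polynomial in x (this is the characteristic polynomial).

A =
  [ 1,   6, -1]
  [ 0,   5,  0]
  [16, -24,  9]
x^3 - 15*x^2 + 75*x - 125

Expanding det(x·I − A) (e.g. by cofactor expansion or by noting that A is similar to its Jordan form J, which has the same characteristic polynomial as A) gives
  χ_A(x) = x^3 - 15*x^2 + 75*x - 125
which factors as (x - 5)^3. The eigenvalues (with algebraic multiplicities) are λ = 5 with multiplicity 3.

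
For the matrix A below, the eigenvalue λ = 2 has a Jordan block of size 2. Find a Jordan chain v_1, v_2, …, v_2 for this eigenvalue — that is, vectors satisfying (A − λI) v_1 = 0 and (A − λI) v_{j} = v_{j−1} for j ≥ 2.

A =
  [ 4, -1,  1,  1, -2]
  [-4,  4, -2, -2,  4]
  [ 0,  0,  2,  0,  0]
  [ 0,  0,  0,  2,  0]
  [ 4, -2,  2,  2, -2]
A Jordan chain for λ = 2 of length 2:
v_1 = (2, -4, 0, 0, 4)ᵀ
v_2 = (1, 0, 0, 0, 0)ᵀ

Let N = A − (2)·I. We want v_2 with N^2 v_2 = 0 but N^1 v_2 ≠ 0; then v_{j-1} := N · v_j for j = 2, …, 2.

Pick v_2 = (1, 0, 0, 0, 0)ᵀ.
Then v_1 = N · v_2 = (2, -4, 0, 0, 4)ᵀ.

Sanity check: (A − (2)·I) v_1 = (0, 0, 0, 0, 0)ᵀ = 0. ✓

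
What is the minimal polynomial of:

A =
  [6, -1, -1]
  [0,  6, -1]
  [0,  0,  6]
x^3 - 18*x^2 + 108*x - 216

The characteristic polynomial is χ_A(x) = (x - 6)^3, so the eigenvalues are known. The minimal polynomial is
  m_A(x) = Π_λ (x − λ)^{k_λ}
where k_λ is the size of the *largest* Jordan block for λ (equivalently, the smallest k with (A − λI)^k v = 0 for every generalised eigenvector v of λ).

  λ = 6: largest Jordan block has size 3, contributing (x − 6)^3

So m_A(x) = (x - 6)^3 = x^3 - 18*x^2 + 108*x - 216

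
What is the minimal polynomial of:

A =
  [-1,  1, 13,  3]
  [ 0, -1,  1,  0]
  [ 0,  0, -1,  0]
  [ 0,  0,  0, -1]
x^3 + 3*x^2 + 3*x + 1

The characteristic polynomial is χ_A(x) = (x + 1)^4, so the eigenvalues are known. The minimal polynomial is
  m_A(x) = Π_λ (x − λ)^{k_λ}
where k_λ is the size of the *largest* Jordan block for λ (equivalently, the smallest k with (A − λI)^k v = 0 for every generalised eigenvector v of λ).

  λ = -1: largest Jordan block has size 3, contributing (x + 1)^3

So m_A(x) = (x + 1)^3 = x^3 + 3*x^2 + 3*x + 1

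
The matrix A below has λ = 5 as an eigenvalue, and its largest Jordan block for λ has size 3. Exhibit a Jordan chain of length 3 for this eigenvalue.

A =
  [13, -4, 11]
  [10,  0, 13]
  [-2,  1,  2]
A Jordan chain for λ = 5 of length 3:
v_1 = (2, 4, 0)ᵀ
v_2 = (8, 10, -2)ᵀ
v_3 = (1, 0, 0)ᵀ

Let N = A − (5)·I. We want v_3 with N^3 v_3 = 0 but N^2 v_3 ≠ 0; then v_{j-1} := N · v_j for j = 3, …, 2.

Pick v_3 = (1, 0, 0)ᵀ.
Then v_2 = N · v_3 = (8, 10, -2)ᵀ.
Then v_1 = N · v_2 = (2, 4, 0)ᵀ.

Sanity check: (A − (5)·I) v_1 = (0, 0, 0)ᵀ = 0. ✓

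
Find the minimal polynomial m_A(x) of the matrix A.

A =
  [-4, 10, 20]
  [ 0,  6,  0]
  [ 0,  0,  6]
x^2 - 2*x - 24

The characteristic polynomial is χ_A(x) = (x - 6)^2*(x + 4), so the eigenvalues are known. The minimal polynomial is
  m_A(x) = Π_λ (x − λ)^{k_λ}
where k_λ is the size of the *largest* Jordan block for λ (equivalently, the smallest k with (A − λI)^k v = 0 for every generalised eigenvector v of λ).

  λ = -4: largest Jordan block has size 1, contributing (x + 4)
  λ = 6: largest Jordan block has size 1, contributing (x − 6)

So m_A(x) = (x - 6)*(x + 4) = x^2 - 2*x - 24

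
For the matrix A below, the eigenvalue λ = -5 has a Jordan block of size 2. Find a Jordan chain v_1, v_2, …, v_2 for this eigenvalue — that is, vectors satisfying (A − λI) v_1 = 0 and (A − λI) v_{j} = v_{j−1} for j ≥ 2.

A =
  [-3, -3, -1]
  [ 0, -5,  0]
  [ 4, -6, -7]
A Jordan chain for λ = -5 of length 2:
v_1 = (2, 0, 4)ᵀ
v_2 = (1, 0, 0)ᵀ

Let N = A − (-5)·I. We want v_2 with N^2 v_2 = 0 but N^1 v_2 ≠ 0; then v_{j-1} := N · v_j for j = 2, …, 2.

Pick v_2 = (1, 0, 0)ᵀ.
Then v_1 = N · v_2 = (2, 0, 4)ᵀ.

Sanity check: (A − (-5)·I) v_1 = (0, 0, 0)ᵀ = 0. ✓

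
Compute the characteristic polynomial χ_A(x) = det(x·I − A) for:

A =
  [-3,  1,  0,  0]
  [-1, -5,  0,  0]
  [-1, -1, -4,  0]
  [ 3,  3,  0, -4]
x^4 + 16*x^3 + 96*x^2 + 256*x + 256

Expanding det(x·I − A) (e.g. by cofactor expansion or by noting that A is similar to its Jordan form J, which has the same characteristic polynomial as A) gives
  χ_A(x) = x^4 + 16*x^3 + 96*x^2 + 256*x + 256
which factors as (x + 4)^4. The eigenvalues (with algebraic multiplicities) are λ = -4 with multiplicity 4.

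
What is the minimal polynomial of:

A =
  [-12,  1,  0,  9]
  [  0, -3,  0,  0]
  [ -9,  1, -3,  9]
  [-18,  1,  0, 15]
x^3 - 27*x - 54

The characteristic polynomial is χ_A(x) = (x - 6)*(x + 3)^3, so the eigenvalues are known. The minimal polynomial is
  m_A(x) = Π_λ (x − λ)^{k_λ}
where k_λ is the size of the *largest* Jordan block for λ (equivalently, the smallest k with (A − λI)^k v = 0 for every generalised eigenvector v of λ).

  λ = -3: largest Jordan block has size 2, contributing (x + 3)^2
  λ = 6: largest Jordan block has size 1, contributing (x − 6)

So m_A(x) = (x - 6)*(x + 3)^2 = x^3 - 27*x - 54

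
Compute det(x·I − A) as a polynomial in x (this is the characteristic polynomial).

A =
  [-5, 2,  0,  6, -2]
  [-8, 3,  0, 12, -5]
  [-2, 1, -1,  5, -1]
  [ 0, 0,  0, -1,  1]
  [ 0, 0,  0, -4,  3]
x^5 + x^4 - 2*x^3 - 2*x^2 + x + 1

Expanding det(x·I − A) (e.g. by cofactor expansion or by noting that A is similar to its Jordan form J, which has the same characteristic polynomial as A) gives
  χ_A(x) = x^5 + x^4 - 2*x^3 - 2*x^2 + x + 1
which factors as (x - 1)^2*(x + 1)^3. The eigenvalues (with algebraic multiplicities) are λ = -1 with multiplicity 3, λ = 1 with multiplicity 2.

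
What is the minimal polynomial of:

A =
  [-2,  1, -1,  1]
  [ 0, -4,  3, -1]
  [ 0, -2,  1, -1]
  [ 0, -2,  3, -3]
x^3 + 6*x^2 + 12*x + 8

The characteristic polynomial is χ_A(x) = (x + 2)^4, so the eigenvalues are known. The minimal polynomial is
  m_A(x) = Π_λ (x − λ)^{k_λ}
where k_λ is the size of the *largest* Jordan block for λ (equivalently, the smallest k with (A − λI)^k v = 0 for every generalised eigenvector v of λ).

  λ = -2: largest Jordan block has size 3, contributing (x + 2)^3

So m_A(x) = (x + 2)^3 = x^3 + 6*x^2 + 12*x + 8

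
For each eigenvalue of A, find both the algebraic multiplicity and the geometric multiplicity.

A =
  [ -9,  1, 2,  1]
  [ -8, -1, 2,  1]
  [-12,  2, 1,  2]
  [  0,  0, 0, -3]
λ = -3: alg = 4, geom = 2

Step 1 — factor the characteristic polynomial to read off the algebraic multiplicities:
  χ_A(x) = (x + 3)^4

Step 2 — compute geometric multiplicities via the rank-nullity identity g(λ) = n − rank(A − λI):
  rank(A − (-3)·I) = 2, so dim ker(A − (-3)·I) = n − 2 = 2

Summary:
  λ = -3: algebraic multiplicity = 4, geometric multiplicity = 2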